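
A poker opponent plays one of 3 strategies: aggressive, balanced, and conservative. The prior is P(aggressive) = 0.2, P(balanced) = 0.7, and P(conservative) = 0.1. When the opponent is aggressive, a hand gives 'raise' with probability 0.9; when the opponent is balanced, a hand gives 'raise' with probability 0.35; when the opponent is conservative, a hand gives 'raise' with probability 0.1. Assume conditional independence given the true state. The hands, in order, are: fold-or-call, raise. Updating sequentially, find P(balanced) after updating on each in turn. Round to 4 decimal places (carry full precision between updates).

After 'fold-or-call': normaliser = 0.1·0.2000 + 0.65·0.7000 + 0.9·0.1000; P(aggressive) ≈ 0.0354, P(balanced) ≈ 0.8053, P(conservative) ≈ 0.1593
After 'raise': normaliser = 0.9·0.0354 + 0.35·0.8053 + 0.1·0.1593; P(aggressive) ≈ 0.0966, P(balanced) ≈ 0.8550, P(conservative) ≈ 0.0483

0.8550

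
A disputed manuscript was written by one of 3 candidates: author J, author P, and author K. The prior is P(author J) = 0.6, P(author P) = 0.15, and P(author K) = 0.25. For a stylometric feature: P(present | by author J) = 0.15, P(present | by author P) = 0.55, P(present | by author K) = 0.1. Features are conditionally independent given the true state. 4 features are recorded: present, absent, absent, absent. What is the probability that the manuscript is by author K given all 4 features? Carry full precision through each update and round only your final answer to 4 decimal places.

0.2250

After 'present': normaliser = 0.15·0.6000 + 0.55·0.1500 + 0.1·0.2500; P(author J) ≈ 0.4557, P(author P) ≈ 0.4177, P(author K) ≈ 0.1266
After 'absent': normaliser = 0.85·0.4557 + 0.45·0.4177 + 0.9·0.1266; P(author J) ≈ 0.5620, P(author P) ≈ 0.2727, P(author K) ≈ 0.1653
After 'absent': normaliser = 0.85·0.5620 + 0.45·0.2727 + 0.9·0.1653; P(author J) ≈ 0.6376, P(author P) ≈ 0.1638, P(author K) ≈ 0.1986
After 'absent': normaliser = 0.85·0.6376 + 0.45·0.1638 + 0.9·0.1986; P(author J) ≈ 0.6822, P(author P) ≈ 0.0928, P(author K) ≈ 0.2250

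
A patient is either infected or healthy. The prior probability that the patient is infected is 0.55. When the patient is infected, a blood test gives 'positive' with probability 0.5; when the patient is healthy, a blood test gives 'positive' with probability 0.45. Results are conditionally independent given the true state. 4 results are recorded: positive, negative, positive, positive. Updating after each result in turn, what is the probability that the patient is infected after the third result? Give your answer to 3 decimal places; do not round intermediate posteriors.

0.578

After 'positive': P(infected) = 0.5·0.5500 / (0.5·0.5500 + 0.45·0.4500) ≈ 0.5759
After 'negative': P(infected) = 0.5·0.5759 / (0.5·0.5759 + 0.55·0.4241) ≈ 0.5525
After 'positive': P(infected) = 0.5·0.5525 / (0.5·0.5525 + 0.45·0.4475) ≈ 0.5784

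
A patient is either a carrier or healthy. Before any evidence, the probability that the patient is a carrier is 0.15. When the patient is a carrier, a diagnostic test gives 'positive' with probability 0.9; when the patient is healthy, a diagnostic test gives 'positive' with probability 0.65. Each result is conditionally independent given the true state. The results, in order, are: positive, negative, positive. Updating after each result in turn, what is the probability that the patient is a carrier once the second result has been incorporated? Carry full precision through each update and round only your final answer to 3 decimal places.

After 'positive': P(carrier) = 0.9·0.1500 / (0.9·0.1500 + 0.65·0.8500) ≈ 0.1964
After 'negative': P(carrier) = 0.1·0.1964 / (0.1·0.1964 + 0.35·0.8036) ≈ 0.0653

0.065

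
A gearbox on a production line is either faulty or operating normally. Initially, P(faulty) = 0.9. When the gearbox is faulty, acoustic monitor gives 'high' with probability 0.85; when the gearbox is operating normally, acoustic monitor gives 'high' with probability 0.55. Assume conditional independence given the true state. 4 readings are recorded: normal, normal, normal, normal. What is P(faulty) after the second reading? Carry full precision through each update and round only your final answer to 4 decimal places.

0.5000

After 'normal': P(faulty) = 0.15·0.9000 / (0.15·0.9000 + 0.45·0.1000) ≈ 0.7500
After 'normal': P(faulty) = 0.15·0.7500 / (0.15·0.7500 + 0.45·0.2500) ≈ 0.5000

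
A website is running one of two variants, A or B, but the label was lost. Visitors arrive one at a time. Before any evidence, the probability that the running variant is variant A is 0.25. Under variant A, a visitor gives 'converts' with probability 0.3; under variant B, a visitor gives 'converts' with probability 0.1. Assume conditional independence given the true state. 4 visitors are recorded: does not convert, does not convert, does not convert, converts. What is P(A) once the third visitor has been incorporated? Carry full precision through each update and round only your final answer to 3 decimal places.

After 'does not convert': P(A) = 0.7·0.2500 / (0.7·0.2500 + 0.9·0.7500) ≈ 0.2059
After 'does not convert': P(A) = 0.7·0.2059 / (0.7·0.2059 + 0.9·0.7941) ≈ 0.1678
After 'does not convert': P(A) = 0.7·0.1678 / (0.7·0.1678 + 0.9·0.8322) ≈ 0.1356

0.136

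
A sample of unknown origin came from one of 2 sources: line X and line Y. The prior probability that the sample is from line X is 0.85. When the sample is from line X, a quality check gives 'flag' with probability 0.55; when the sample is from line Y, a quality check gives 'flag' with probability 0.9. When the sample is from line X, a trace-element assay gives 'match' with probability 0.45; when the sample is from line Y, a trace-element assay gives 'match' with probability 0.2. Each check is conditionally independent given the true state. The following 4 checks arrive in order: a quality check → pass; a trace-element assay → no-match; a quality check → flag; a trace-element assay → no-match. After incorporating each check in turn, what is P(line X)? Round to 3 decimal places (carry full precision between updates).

0.880

After a quality check='pass': P(line X) = 0.45·0.8500 / (0.45·0.8500 + 0.1·0.1500) ≈ 0.9623
After a trace-element assay='no-match': P(line X) = 0.55·0.9623 / (0.55·0.9623 + 0.8·0.0377) ≈ 0.9460
After a quality check='flag': P(line X) = 0.55·0.9460 / (0.55·0.9460 + 0.9·0.0540) ≈ 0.9146
After a trace-element assay='no-match': P(line X) = 0.55·0.9146 / (0.55·0.9146 + 0.8·0.0854) ≈ 0.8805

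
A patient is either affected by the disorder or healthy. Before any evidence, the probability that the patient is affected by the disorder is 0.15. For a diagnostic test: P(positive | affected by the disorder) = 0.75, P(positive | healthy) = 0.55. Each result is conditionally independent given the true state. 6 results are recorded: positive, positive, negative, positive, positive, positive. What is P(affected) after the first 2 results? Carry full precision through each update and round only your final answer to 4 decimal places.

0.2471

After 'positive': P(affected) = 0.75·0.1500 / (0.75·0.1500 + 0.55·0.8500) ≈ 0.1940
After 'positive': P(affected) = 0.75·0.1940 / (0.75·0.1940 + 0.55·0.8060) ≈ 0.2471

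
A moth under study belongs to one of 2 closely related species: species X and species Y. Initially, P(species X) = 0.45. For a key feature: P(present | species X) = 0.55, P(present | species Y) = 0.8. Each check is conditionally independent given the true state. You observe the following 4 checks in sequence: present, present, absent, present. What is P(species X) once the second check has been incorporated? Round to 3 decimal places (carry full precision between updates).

0.279

After 'present': P(species X) = 0.55·0.4500 / (0.55·0.4500 + 0.8·0.5500) ≈ 0.3600
After 'present': P(species X) = 0.55·0.3600 / (0.55·0.3600 + 0.8·0.6400) ≈ 0.2789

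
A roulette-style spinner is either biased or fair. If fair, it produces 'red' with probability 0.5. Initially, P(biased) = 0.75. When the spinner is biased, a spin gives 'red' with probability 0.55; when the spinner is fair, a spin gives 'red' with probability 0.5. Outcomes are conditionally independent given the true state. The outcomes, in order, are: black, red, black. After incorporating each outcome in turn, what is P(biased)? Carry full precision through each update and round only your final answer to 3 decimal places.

0.728

After 'black': P(biased) = 0.45·0.7500 / (0.45·0.7500 + 0.5·0.2500) ≈ 0.7297
After 'red': P(biased) = 0.55·0.7297 / (0.55·0.7297 + 0.5·0.2703) ≈ 0.7481
After 'black': P(biased) = 0.45·0.7481 / (0.45·0.7481 + 0.5·0.2519) ≈ 0.7277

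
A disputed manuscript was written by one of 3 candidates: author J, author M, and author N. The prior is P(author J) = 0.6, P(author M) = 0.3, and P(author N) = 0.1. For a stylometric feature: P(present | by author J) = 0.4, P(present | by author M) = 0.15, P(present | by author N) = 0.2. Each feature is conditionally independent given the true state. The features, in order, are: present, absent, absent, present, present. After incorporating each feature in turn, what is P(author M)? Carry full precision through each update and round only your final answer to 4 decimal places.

0.0486

After 'present': normaliser = 0.4·0.6000 + 0.15·0.3000 + 0.2·0.1000; P(author J) ≈ 0.7869, P(author M) ≈ 0.1475, P(author N) ≈ 0.0656
After 'absent': normaliser = 0.6·0.7869 + 0.85·0.1475 + 0.8·0.0656; P(author J) ≈ 0.7264, P(author M) ≈ 0.1929, P(author N) ≈ 0.0807
After 'absent': normaliser = 0.6·0.7264 + 0.85·0.1929 + 0.8·0.0807; P(author J) ≈ 0.6560, P(author M) ≈ 0.2468, P(author N) ≈ 0.0972
After 'present': normaliser = 0.4·0.6560 + 0.15·0.2468 + 0.2·0.0972; P(author J) ≈ 0.8229, P(author M) ≈ 0.1161, P(author N) ≈ 0.0610
After 'present': normaliser = 0.4·0.8229 + 0.15·0.1161 + 0.2·0.0610; P(author J) ≈ 0.9175, P(author M) ≈ 0.0486, P(author N) ≈ 0.0340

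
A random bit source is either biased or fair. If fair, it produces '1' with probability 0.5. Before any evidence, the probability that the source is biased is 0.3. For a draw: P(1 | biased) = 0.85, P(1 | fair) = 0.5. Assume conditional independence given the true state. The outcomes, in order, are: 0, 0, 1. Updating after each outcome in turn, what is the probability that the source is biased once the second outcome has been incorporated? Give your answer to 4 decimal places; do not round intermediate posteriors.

After '0': P(biased) = 0.15·0.3000 / (0.15·0.3000 + 0.5·0.7000) ≈ 0.1139
After '0': P(biased) = 0.15·0.1139 / (0.15·0.1139 + 0.5·0.8861) ≈ 0.0371

0.0371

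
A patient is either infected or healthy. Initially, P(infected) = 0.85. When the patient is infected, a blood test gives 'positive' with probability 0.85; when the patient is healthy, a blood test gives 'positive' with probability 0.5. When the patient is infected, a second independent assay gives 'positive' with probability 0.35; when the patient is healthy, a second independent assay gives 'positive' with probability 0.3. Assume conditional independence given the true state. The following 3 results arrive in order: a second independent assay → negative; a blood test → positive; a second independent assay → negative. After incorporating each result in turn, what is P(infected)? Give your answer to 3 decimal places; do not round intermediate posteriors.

Each posterior becomes the prior for the next update.
After a second independent assay='negative': P(infected) = 0.65·0.8500 / (0.65·0.8500 + 0.7·0.1500) ≈ 0.8403
After a blood test='positive': P(infected) = 0.85·0.8403 / (0.85·0.8403 + 0.5·0.1597) ≈ 0.8994
After a second independent assay='negative': P(infected) = 0.65·0.8994 / (0.65·0.8994 + 0.7·0.1006) ≈ 0.8925

0.893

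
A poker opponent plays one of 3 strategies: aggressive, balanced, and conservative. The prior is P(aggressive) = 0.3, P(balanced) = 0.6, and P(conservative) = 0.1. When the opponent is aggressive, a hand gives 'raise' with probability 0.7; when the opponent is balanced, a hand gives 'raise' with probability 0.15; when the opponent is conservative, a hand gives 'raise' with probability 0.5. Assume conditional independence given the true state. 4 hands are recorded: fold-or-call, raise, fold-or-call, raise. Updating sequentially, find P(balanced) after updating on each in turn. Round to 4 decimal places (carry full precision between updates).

0.3336

After 'fold-or-call': normaliser = 0.3·0.3000 + 0.85·0.6000 + 0.5·0.1000; P(aggressive) ≈ 0.1385, P(balanced) ≈ 0.7846, P(conservative) ≈ 0.0769
After 'raise': normaliser = 0.7·0.1385 + 0.15·0.7846 + 0.5·0.0769; P(aggressive) ≈ 0.3830, P(balanced) ≈ 0.4650, P(conservative) ≈ 0.1520
After 'fold-or-call': normaliser = 0.3·0.3830 + 0.85·0.4650 + 0.5·0.1520; P(aggressive) ≈ 0.1960, P(balanced) ≈ 0.6744, P(conservative) ≈ 0.1296
After 'raise': normaliser = 0.7·0.1960 + 0.15·0.6744 + 0.5·0.1296; P(aggressive) ≈ 0.4526, P(balanced) ≈ 0.3336, P(conservative) ≈ 0.2138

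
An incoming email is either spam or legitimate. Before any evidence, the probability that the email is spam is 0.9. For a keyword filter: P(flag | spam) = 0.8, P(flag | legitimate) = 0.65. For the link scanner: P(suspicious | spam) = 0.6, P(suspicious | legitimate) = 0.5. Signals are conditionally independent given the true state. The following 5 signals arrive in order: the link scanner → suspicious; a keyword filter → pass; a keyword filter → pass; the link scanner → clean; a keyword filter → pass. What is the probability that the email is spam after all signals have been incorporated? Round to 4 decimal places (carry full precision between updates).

After the link scanner='suspicious': P(spam) = 0.6·0.9000 / (0.6·0.9000 + 0.5·0.1000) ≈ 0.9153
After a keyword filter='pass': P(spam) = 0.2·0.9153 / (0.2·0.9153 + 0.35·0.0847) ≈ 0.8606
After a keyword filter='pass': P(spam) = 0.2·0.8606 / (0.2·0.8606 + 0.35·0.1394) ≈ 0.7791
After the link scanner='clean': P(spam) = 0.4·0.7791 / (0.4·0.7791 + 0.5·0.2209) ≈ 0.7383
After a keyword filter='pass': P(spam) = 0.2·0.7383 / (0.2·0.7383 + 0.35·0.2617) ≈ 0.6172

0.6172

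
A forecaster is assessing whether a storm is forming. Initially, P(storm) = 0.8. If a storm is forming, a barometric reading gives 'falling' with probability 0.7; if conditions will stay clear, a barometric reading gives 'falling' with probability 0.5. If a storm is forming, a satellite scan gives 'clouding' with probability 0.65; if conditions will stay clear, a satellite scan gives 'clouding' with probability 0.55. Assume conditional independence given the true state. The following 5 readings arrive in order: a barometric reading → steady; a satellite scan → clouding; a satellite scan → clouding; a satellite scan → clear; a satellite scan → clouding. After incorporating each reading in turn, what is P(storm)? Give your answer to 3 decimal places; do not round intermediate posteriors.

After a barometric reading='steady': P(storm) = 0.3·0.8000 / (0.3·0.8000 + 0.5·0.2000) ≈ 0.7059
After a satellite scan='clouding': P(storm) = 0.65·0.7059 / (0.65·0.7059 + 0.55·0.2941) ≈ 0.7393
After a satellite scan='clouding': P(storm) = 0.65·0.7393 / (0.65·0.7393 + 0.55·0.2607) ≈ 0.7702
After a satellite scan='clear': P(storm) = 0.35·0.7702 / (0.35·0.7702 + 0.45·0.2298) ≈ 0.7228
After a satellite scan='clouding': P(storm) = 0.65·0.7228 / (0.65·0.7228 + 0.55·0.2772) ≈ 0.7550

0.755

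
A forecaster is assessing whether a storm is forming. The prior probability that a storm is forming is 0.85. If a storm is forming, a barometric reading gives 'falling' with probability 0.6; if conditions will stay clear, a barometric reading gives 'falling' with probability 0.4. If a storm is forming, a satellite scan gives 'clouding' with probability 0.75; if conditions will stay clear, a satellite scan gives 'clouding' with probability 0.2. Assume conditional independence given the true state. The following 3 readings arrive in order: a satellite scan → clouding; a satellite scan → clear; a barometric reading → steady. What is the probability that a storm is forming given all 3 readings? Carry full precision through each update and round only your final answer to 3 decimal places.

0.816

After a satellite scan='clouding': P(storm) = 0.75·0.8500 / (0.75·0.8500 + 0.2·0.1500) ≈ 0.9551
After a satellite scan='clear': P(storm) = 0.25·0.9551 / (0.25·0.9551 + 0.8·0.0449) ≈ 0.8691
After a barometric reading='steady': P(storm) = 0.4·0.8691 / (0.4·0.8691 + 0.6·0.1309) ≈ 0.8157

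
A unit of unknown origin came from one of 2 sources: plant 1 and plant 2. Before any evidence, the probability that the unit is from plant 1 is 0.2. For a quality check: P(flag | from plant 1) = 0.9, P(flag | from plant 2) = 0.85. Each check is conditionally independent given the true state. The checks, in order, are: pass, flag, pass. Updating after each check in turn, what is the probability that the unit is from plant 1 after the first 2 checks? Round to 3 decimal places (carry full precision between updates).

0.150

After 'pass': P(plant 1) = 0.1·0.2000 / (0.1·0.2000 + 0.15·0.8000) ≈ 0.1429
After 'flag': P(plant 1) = 0.9·0.1429 / (0.9·0.1429 + 0.85·0.8571) ≈ 0.1500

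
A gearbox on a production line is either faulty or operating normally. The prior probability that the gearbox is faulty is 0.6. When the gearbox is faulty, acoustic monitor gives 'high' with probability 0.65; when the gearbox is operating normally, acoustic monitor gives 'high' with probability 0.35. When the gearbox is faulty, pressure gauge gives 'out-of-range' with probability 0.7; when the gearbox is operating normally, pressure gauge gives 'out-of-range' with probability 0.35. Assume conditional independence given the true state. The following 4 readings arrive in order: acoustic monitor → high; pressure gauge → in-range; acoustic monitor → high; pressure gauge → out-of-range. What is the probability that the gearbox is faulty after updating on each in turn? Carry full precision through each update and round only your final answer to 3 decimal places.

After acoustic monitor='high': P(faulty) = 0.65·0.6000 / (0.65·0.6000 + 0.35·0.4000) ≈ 0.7358
After pressure gauge='in-range': P(faulty) = 0.3·0.7358 / (0.3·0.7358 + 0.65·0.2642) ≈ 0.5625
After acoustic monitor='high': P(faulty) = 0.65·0.5625 / (0.65·0.5625 + 0.35·0.4375) ≈ 0.7048
After pressure gauge='out-of-range': P(faulty) = 0.7·0.7048 / (0.7·0.7048 + 0.35·0.2952) ≈ 0.8269

0.827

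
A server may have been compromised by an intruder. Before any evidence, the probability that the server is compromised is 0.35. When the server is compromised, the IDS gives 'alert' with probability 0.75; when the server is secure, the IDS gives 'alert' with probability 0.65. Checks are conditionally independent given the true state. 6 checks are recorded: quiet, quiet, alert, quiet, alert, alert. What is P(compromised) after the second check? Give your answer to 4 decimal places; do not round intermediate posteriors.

0.2155

After 'quiet': P(compromised) = 0.25·0.3500 / (0.25·0.3500 + 0.35·0.6500) ≈ 0.2778
After 'quiet': P(compromised) = 0.25·0.2778 / (0.25·0.2778 + 0.35·0.7222) ≈ 0.2155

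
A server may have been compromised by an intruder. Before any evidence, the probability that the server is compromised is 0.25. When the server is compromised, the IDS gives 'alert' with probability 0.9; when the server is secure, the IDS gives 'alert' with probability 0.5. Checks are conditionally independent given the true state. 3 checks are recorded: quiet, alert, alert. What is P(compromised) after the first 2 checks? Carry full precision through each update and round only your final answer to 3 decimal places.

0.107

After 'quiet': P(compromised) = 0.1·0.2500 / (0.1·0.2500 + 0.5·0.7500) ≈ 0.0625
After 'alert': P(compromised) = 0.9·0.0625 / (0.9·0.0625 + 0.5·0.9375) ≈ 0.1071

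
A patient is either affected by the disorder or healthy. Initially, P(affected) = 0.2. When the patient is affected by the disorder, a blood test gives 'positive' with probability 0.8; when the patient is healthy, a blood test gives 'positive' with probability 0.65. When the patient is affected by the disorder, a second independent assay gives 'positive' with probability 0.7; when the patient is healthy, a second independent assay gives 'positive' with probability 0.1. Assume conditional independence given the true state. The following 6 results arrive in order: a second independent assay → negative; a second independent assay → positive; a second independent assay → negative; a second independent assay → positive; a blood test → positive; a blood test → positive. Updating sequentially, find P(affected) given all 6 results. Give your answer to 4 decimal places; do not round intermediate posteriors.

0.6734

After a second independent assay='negative': P(affected) = 0.3·0.2000 / (0.3·0.2000 + 0.9·0.8000) ≈ 0.0769
After a second independent assay='positive': P(affected) = 0.7·0.0769 / (0.7·0.0769 + 0.1·0.9231) ≈ 0.3684
After a second independent assay='negative': P(affected) = 0.3·0.3684 / (0.3·0.3684 + 0.9·0.6316) ≈ 0.1628
After a second independent assay='positive': P(affected) = 0.7·0.1628 / (0.7·0.1628 + 0.1·0.8372) ≈ 0.5765
After a blood test='positive': P(affected) = 0.8·0.5765 / (0.8·0.5765 + 0.65·0.4235) ≈ 0.6262
After a blood test='positive': P(affected) = 0.8·0.6262 / (0.8·0.6262 + 0.65·0.3738) ≈ 0.6734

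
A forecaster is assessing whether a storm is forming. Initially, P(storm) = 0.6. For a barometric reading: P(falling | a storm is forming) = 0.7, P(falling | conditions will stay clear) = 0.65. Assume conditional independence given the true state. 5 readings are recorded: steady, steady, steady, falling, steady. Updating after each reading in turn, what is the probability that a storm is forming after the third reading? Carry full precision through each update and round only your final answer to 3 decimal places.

0.486

After 'steady': P(storm) = 0.3·0.6000 / (0.3·0.6000 + 0.35·0.4000) ≈ 0.5625
After 'steady': P(storm) = 0.3·0.5625 / (0.3·0.5625 + 0.35·0.4375) ≈ 0.5243
After 'steady': P(storm) = 0.3·0.5243 / (0.3·0.5243 + 0.35·0.4757) ≈ 0.4858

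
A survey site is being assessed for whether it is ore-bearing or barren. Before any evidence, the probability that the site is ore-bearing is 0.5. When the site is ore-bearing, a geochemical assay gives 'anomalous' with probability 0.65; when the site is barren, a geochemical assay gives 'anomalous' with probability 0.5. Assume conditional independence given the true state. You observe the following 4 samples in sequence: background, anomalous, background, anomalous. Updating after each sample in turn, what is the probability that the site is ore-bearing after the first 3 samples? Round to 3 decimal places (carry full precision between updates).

0.389

Each posterior becomes the prior for the next update.
After 'background': P(ore) = 0.35·0.5000 / (0.35·0.5000 + 0.5·0.5000) ≈ 0.4118
After 'anomalous': P(ore) = 0.65·0.4118 / (0.65·0.4118 + 0.5·0.5882) ≈ 0.4764
After 'background': P(ore) = 0.35·0.4764 / (0.35·0.4764 + 0.5·0.5236) ≈ 0.3891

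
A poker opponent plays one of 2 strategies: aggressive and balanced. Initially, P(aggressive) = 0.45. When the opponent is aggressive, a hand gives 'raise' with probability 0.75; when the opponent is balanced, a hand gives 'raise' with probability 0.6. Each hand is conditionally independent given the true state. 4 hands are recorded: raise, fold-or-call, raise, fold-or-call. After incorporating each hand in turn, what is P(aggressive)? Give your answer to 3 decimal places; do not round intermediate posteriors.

After 'raise': P(aggressive) = 0.75·0.4500 / (0.75·0.4500 + 0.6·0.5500) ≈ 0.5056
After 'fold-or-call': P(aggressive) = 0.25·0.5056 / (0.25·0.5056 + 0.4·0.4944) ≈ 0.3899
After 'raise': P(aggressive) = 0.75·0.3899 / (0.75·0.3899 + 0.6·0.6101) ≈ 0.4441
After 'fold-or-call': P(aggressive) = 0.25·0.4441 / (0.25·0.4441 + 0.4·0.5559) ≈ 0.3331

0.333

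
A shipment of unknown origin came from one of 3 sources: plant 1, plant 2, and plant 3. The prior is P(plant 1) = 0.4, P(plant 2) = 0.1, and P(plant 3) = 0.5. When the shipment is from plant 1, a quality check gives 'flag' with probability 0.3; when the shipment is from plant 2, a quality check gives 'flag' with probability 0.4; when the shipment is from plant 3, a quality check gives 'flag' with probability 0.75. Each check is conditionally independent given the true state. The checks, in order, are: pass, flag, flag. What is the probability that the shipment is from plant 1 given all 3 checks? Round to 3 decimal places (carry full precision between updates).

Each posterior becomes the prior for the next update.
After 'pass': normaliser = 0.7·0.4000 + 0.6·0.1000 + 0.25·0.5000; P(plant 1) ≈ 0.6022, P(plant 2) ≈ 0.1290, P(plant 3) ≈ 0.2688
After 'flag': normaliser = 0.3·0.6022 + 0.4·0.1290 + 0.75·0.2688; P(plant 1) ≈ 0.4164, P(plant 2) ≈ 0.1190, P(plant 3) ≈ 0.4647
After 'flag': normaliser = 0.3·0.4164 + 0.4·0.1190 + 0.75·0.4647; P(plant 1) ≈ 0.2397, P(plant 2) ≈ 0.0913, P(plant 3) ≈ 0.6689

0.240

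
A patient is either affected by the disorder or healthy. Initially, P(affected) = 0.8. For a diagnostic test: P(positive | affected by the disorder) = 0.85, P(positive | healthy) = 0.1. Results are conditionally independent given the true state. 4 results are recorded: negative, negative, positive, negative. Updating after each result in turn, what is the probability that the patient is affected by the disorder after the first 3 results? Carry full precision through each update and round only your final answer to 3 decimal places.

After 'negative': P(affected) = 0.15·0.8000 / (0.15·0.8000 + 0.9·0.2000) ≈ 0.4000
After 'negative': P(affected) = 0.15·0.4000 / (0.15·0.4000 + 0.9·0.6000) ≈ 0.1000
After 'positive': P(affected) = 0.85·0.1000 / (0.85·0.1000 + 0.1·0.9000) ≈ 0.4857

0.486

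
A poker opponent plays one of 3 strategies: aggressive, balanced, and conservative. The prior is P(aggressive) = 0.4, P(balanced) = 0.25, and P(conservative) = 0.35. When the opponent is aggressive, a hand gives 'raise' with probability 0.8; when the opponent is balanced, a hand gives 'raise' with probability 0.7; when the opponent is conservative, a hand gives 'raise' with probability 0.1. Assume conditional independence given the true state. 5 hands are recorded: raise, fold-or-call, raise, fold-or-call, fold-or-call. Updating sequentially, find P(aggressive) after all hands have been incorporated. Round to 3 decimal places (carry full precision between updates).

0.259

Apply Bayes' rule sequentially, carrying P(aggressive) forward.
After 'raise': normaliser = 0.8·0.4000 + 0.7·0.2500 + 0.1·0.3500; P(aggressive) ≈ 0.6038, P(balanced) ≈ 0.3302, P(conservative) ≈ 0.0660
After 'fold-or-call': normaliser = 0.2·0.6038 + 0.3·0.3302 + 0.9·0.0660; P(aggressive) ≈ 0.4324, P(balanced) ≈ 0.3547, P(conservative) ≈ 0.2128
After 'raise': normaliser = 0.8·0.4324 + 0.7·0.3547 + 0.1·0.2128; P(aggressive) ≈ 0.5620, P(balanced) ≈ 0.4034, P(conservative) ≈ 0.0346
After 'fold-or-call': normaliser = 0.2·0.5620 + 0.3·0.4034 + 0.9·0.0346; P(aggressive) ≈ 0.4249, P(balanced) ≈ 0.4575, P(conservative) ≈ 0.1176
After 'fold-or-call': normaliser = 0.2·0.4249 + 0.3·0.4575 + 0.9·0.1176; P(aggressive) ≈ 0.2590, P(balanced) ≈ 0.4183, P(conservative) ≈ 0.3227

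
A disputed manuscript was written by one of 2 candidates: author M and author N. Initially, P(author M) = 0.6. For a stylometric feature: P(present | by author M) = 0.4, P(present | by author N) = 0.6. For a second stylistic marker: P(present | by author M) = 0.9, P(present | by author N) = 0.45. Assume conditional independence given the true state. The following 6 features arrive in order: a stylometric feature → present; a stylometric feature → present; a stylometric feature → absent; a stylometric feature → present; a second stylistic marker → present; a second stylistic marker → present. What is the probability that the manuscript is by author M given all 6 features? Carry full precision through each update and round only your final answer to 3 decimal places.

Each posterior becomes the prior for the next update.
After a stylometric feature='present': P(author M) = 0.4·0.6000 / (0.4·0.6000 + 0.6·0.4000) ≈ 0.5000
After a stylometric feature='present': P(author M) = 0.4·0.5000 / (0.4·0.5000 + 0.6·0.5000) ≈ 0.4000
After a stylometric feature='absent': P(author M) = 0.6·0.4000 / (0.6·0.4000 + 0.4·0.6000) ≈ 0.5000
After a stylometric feature='present': P(author M) = 0.4·0.5000 / (0.4·0.5000 + 0.6·0.5000) ≈ 0.4000
After a second stylistic marker='present': P(author M) = 0.9·0.4000 / (0.9·0.4000 + 0.45·0.6000) ≈ 0.5714
After a second stylistic marker='present': P(author M) = 0.9·0.5714 / (0.9·0.5714 + 0.45·0.4286) ≈ 0.7273

0.727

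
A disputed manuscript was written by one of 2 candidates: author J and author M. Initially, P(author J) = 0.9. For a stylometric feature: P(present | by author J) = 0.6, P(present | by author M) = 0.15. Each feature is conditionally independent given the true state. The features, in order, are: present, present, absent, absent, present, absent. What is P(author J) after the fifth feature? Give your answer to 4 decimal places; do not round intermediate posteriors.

0.9922

After 'present': P(author J) = 0.6·0.9000 / (0.6·0.9000 + 0.15·0.1000) ≈ 0.9730
After 'present': P(author J) = 0.6·0.9730 / (0.6·0.9730 + 0.15·0.0270) ≈ 0.9931
After 'absent': P(author J) = 0.4·0.9931 / (0.4·0.9931 + 0.85·0.0069) ≈ 0.9855
After 'absent': P(author J) = 0.4·0.9855 / (0.4·0.9855 + 0.85·0.0145) ≈ 0.9696
After 'present': P(author J) = 0.6·0.9696 / (0.6·0.9696 + 0.15·0.0304) ≈ 0.9922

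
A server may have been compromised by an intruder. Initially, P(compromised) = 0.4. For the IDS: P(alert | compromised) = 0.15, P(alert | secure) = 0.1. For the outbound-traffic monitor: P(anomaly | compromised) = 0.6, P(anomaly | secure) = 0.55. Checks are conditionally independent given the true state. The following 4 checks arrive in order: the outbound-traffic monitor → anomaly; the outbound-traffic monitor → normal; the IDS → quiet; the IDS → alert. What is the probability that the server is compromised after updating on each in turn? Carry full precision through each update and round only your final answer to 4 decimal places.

0.4780

After the outbound-traffic monitor='anomaly': P(compromised) = 0.6·0.4000 / (0.6·0.4000 + 0.55·0.6000) ≈ 0.4211
After the outbound-traffic monitor='normal': P(compromised) = 0.4·0.4211 / (0.4·0.4211 + 0.45·0.5789) ≈ 0.3926
After the IDS='quiet': P(compromised) = 0.85·0.3926 / (0.85·0.3926 + 0.9·0.6074) ≈ 0.3791
After the IDS='alert': P(compromised) = 0.15·0.3791 / (0.15·0.3791 + 0.1·0.6209) ≈ 0.4780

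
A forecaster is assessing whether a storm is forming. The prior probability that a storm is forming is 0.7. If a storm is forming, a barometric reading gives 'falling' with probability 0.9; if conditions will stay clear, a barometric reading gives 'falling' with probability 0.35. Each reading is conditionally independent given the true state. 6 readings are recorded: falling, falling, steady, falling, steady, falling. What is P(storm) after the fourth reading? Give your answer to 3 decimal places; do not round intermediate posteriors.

After 'falling': P(storm) = 0.9·0.7000 / (0.9·0.7000 + 0.35·0.3000) ≈ 0.8571
After 'falling': P(storm) = 0.9·0.8571 / (0.9·0.8571 + 0.35·0.1429) ≈ 0.9391
After 'steady': P(storm) = 0.1·0.9391 / (0.1·0.9391 + 0.65·0.0609) ≈ 0.7036
After 'falling': P(storm) = 0.9·0.7036 / (0.9·0.7036 + 0.35·0.2964) ≈ 0.8592

0.859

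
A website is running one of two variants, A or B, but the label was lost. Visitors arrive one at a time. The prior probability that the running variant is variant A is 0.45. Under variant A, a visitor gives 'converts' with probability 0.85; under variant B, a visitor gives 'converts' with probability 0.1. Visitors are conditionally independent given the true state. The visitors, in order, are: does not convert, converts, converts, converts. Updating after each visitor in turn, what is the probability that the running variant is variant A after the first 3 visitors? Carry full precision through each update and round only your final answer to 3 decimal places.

0.908

After 'does not convert': P(A) = 0.15·0.4500 / (0.15·0.4500 + 0.9·0.5500) ≈ 0.1200
After 'converts': P(A) = 0.85·0.1200 / (0.85·0.1200 + 0.1·0.8800) ≈ 0.5368
After 'converts': P(A) = 0.85·0.5368 / (0.85·0.5368 + 0.1·0.4632) ≈ 0.9079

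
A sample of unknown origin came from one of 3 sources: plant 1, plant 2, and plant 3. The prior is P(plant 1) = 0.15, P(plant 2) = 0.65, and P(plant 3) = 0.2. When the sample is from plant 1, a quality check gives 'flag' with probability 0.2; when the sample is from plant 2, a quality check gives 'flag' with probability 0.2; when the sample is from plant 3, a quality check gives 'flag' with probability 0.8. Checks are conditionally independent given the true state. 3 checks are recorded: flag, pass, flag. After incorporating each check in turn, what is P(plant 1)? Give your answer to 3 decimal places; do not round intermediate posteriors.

After 'flag': normaliser = 0.2·0.1500 + 0.2·0.6500 + 0.8·0.2000; P(plant 1) ≈ 0.0938, P(plant 2) ≈ 0.4062, P(plant 3) ≈ 0.5000
After 'pass': normaliser = 0.8·0.0938 + 0.8·0.4062 + 0.2·0.5000; P(plant 1) ≈ 0.1500, P(plant 2) ≈ 0.6500, P(plant 3) ≈ 0.2000
After 'flag': normaliser = 0.2·0.1500 + 0.2·0.6500 + 0.8·0.2000; P(plant 1) ≈ 0.0938, P(plant 2) ≈ 0.4062, P(plant 3) ≈ 0.5000

0.094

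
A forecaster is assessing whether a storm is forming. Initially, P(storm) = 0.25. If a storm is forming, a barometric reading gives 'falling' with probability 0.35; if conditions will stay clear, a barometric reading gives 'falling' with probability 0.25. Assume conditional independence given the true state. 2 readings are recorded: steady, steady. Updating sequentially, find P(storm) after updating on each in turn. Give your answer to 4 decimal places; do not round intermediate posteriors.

0.2002

Apply Bayes' rule sequentially, carrying P(storm) forward.
After 'steady': P(storm) = 0.65·0.2500 / (0.65·0.2500 + 0.75·0.7500) ≈ 0.2241
After 'steady': P(storm) = 0.65·0.2241 / (0.65·0.2241 + 0.75·0.7759) ≈ 0.2002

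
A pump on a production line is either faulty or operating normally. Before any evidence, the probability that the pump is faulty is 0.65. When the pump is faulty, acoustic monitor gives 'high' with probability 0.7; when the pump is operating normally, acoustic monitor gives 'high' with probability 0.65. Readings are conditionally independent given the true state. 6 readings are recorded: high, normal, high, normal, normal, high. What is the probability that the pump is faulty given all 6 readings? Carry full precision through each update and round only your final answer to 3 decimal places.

0.594

Apply Bayes' rule sequentially, carrying P(faulty) forward.
After 'high': P(faulty) = 0.7·0.6500 / (0.7·0.6500 + 0.65·0.3500) ≈ 0.6667
After 'normal': P(faulty) = 0.3·0.6667 / (0.3·0.6667 + 0.35·0.3333) ≈ 0.6316
After 'high': P(faulty) = 0.7·0.6316 / (0.7·0.6316 + 0.65·0.3684) ≈ 0.6486
After 'normal': P(faulty) = 0.3·0.6486 / (0.3·0.6486 + 0.35·0.3514) ≈ 0.6128
After 'normal': P(faulty) = 0.3·0.6128 / (0.3·0.6128 + 0.35·0.3872) ≈ 0.5756
After 'high': P(faulty) = 0.7·0.5756 / (0.7·0.5756 + 0.65·0.4244) ≈ 0.5936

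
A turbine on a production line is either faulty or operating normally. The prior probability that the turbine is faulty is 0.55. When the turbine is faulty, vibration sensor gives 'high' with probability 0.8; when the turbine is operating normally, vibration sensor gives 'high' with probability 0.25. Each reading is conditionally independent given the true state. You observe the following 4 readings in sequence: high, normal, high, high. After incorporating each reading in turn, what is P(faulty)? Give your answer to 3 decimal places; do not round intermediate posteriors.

After 'high': P(faulty) = 0.8·0.5500 / (0.8·0.5500 + 0.25·0.4500) ≈ 0.7964
After 'normal': P(faulty) = 0.2·0.7964 / (0.2·0.7964 + 0.75·0.2036) ≈ 0.5105
After 'high': P(faulty) = 0.8·0.5105 / (0.8·0.5105 + 0.25·0.4895) ≈ 0.7695
After 'high': P(faulty) = 0.8·0.7695 / (0.8·0.7695 + 0.25·0.2305) ≈ 0.9144

0.914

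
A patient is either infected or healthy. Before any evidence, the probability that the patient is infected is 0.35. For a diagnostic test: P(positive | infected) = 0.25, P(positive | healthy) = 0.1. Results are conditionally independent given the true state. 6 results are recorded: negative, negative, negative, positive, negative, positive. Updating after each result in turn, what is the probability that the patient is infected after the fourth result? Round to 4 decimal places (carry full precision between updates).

After 'negative': P(infected) = 0.75·0.3500 / (0.75·0.3500 + 0.9·0.6500) ≈ 0.3097
After 'negative': P(infected) = 0.75·0.3097 / (0.75·0.3097 + 0.9·0.6903) ≈ 0.2722
After 'negative': P(infected) = 0.75·0.2722 / (0.75·0.2722 + 0.9·0.7278) ≈ 0.2376
After 'positive': P(infected) = 0.25·0.2376 / (0.25·0.2376 + 0.1·0.7624) ≈ 0.4379

0.4379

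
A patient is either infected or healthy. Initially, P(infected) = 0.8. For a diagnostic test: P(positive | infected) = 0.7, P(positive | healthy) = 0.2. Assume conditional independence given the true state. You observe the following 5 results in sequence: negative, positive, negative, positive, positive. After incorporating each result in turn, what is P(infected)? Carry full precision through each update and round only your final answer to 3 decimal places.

After 'negative': P(infected) = 0.3·0.8000 / (0.3·0.8000 + 0.8·0.2000) ≈ 0.6000
After 'positive': P(infected) = 0.7·0.6000 / (0.7·0.6000 + 0.2·0.4000) ≈ 0.8400
After 'negative': P(infected) = 0.3·0.8400 / (0.3·0.8400 + 0.8·0.1600) ≈ 0.6632
After 'positive': P(infected) = 0.7·0.6632 / (0.7·0.6632 + 0.2·0.3368) ≈ 0.8733
After 'positive': P(infected) = 0.7·0.8733 / (0.7·0.8733 + 0.2·0.1267) ≈ 0.9602

0.960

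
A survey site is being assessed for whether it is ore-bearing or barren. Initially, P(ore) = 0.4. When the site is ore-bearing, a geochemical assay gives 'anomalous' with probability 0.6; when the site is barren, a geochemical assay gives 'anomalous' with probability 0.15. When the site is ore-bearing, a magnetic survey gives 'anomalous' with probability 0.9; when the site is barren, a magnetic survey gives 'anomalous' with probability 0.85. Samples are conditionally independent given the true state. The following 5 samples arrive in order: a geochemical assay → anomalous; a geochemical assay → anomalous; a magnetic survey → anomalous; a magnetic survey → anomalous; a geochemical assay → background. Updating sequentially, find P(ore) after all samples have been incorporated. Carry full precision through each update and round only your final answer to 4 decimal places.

After a geochemical assay='anomalous': P(ore) = 0.6·0.4000 / (0.6·0.4000 + 0.15·0.6000) ≈ 0.7273
After a geochemical assay='anomalous': P(ore) = 0.6·0.7273 / (0.6·0.7273 + 0.15·0.2727) ≈ 0.9143
After a magnetic survey='anomalous': P(ore) = 0.9·0.9143 / (0.9·0.9143 + 0.85·0.0857) ≈ 0.9187
After a magnetic survey='anomalous': P(ore) = 0.9·0.9187 / (0.9·0.9187 + 0.85·0.0813) ≈ 0.9228
After a geochemical assay='background': P(ore) = 0.4·0.9228 / (0.4·0.9228 + 0.85·0.0772) ≈ 0.8491

0.8491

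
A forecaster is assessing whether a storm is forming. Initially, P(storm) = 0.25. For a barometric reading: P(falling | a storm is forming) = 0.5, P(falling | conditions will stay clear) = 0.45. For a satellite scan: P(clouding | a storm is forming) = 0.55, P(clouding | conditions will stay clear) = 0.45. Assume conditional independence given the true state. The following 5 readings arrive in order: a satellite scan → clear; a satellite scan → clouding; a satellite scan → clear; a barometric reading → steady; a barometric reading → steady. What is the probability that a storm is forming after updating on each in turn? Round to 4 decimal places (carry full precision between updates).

After a satellite scan='clear': P(storm) = 0.45·0.2500 / (0.45·0.2500 + 0.55·0.7500) ≈ 0.2143
After a satellite scan='clouding': P(storm) = 0.55·0.2143 / (0.55·0.2143 + 0.45·0.7857) ≈ 0.2500
After a satellite scan='clear': P(storm) = 0.45·0.2500 / (0.45·0.2500 + 0.55·0.7500) ≈ 0.2143
After a barometric reading='steady': P(storm) = 0.5·0.2143 / (0.5·0.2143 + 0.55·0.7857) ≈ 0.1987
After a barometric reading='steady': P(storm) = 0.5·0.1987 / (0.5·0.1987 + 0.55·0.8013) ≈ 0.1839

0.1839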